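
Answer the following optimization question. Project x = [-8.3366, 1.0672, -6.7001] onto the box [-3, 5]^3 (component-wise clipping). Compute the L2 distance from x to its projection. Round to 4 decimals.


Project each component onto [-3, 5].
clip(-8.3366) = -3.0, clip(1.0672) = 1.0672, clip(-6.7001) = -3.0
Projection = [-3.0, 1.0672, -3.0]
Squared diffs: [28.4793, 0.0, 13.6907]
Distance = sqrt(42.17) = 6.4938


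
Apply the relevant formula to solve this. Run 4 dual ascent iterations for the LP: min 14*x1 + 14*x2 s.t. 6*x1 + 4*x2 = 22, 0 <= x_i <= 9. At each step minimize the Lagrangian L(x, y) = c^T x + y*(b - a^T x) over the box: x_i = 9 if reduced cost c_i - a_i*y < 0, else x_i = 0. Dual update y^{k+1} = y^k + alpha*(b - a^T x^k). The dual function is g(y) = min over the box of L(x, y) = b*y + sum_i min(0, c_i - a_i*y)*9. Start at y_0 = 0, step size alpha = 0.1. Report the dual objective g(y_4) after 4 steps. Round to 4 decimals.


Dual ascent for LP: min 14*x1 + 14*x2, 6*x1 + 4*x2 = 22, 0 <= x_i <= 9
Step 1: y^k = 0.0, reduced costs: (14.0, 14.0)
  x^k = (0.0, 0.0), subgradient = b - a^T x = 22.0
  y^{k+1} = 0.0 + 0.1*22.0 = 2.2
Step 2: y^k = 2.2, reduced costs: (0.8, 5.2)
  x^k = (0.0, 0.0), subgradient = b - a^T x = 22.0
  y^{k+1} = 2.2 + 0.1*22.0 = 4.4
Step 3: y^k = 4.4, reduced costs: (-12.4, -3.6)
  x^k = (9.0, 9.0), subgradient = b - a^T x = -68.0
  y^{k+1} = 4.4 + 0.1*-68.0 = -2.4
Step 4: y^k = -2.4, reduced costs: (28.4, 23.6)
  x^k = (0.0, 0.0), subgradient = b - a^T x = 22.0
  y^{k+1} = -2.4 + 0.1*22.0 = -0.2
Dual objective at y_4 = -0.2: reduced costs (15.2, 14.8), box minimizer x = (0.0, 0.0)
g(y_4) = b*y + (c1 - a1*y)*x1 + (c2 - a2*y)*x2 = 22*(-0.2) + 15.2*0.0 + 14.8*0.0 = -4.4 + 0.0 + 0.0 = -4.4


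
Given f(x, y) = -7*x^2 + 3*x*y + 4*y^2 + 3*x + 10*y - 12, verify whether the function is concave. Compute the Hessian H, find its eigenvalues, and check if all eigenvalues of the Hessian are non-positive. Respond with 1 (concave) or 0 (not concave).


The Hessian of f(x,y) = -7*x^2 + 3*x*y + 4*y^2 + 3*x + 10*y - 12 is:
H = [[-14, 3], [3, 8]]
Trace = -14 + 8 = -6
Determinant = -14*8 - (3)^2 = -121
Discriminant = (-6)^2 - 4*-121 = 520.0
Eigenvalues: lambda_1 = -14.4018, lambda_2 = 8.4018
The function is not concave.

0


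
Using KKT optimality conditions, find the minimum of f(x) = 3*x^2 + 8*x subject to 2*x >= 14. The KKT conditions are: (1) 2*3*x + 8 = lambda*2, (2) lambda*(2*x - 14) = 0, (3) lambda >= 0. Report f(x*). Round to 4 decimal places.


Step 1: Try lambda = 0 (constraint inactive).
x_unc = -8/(2*3) = -1.3333
Check: 2*-1.3333 = -2.6666 < 14 -- violated!
Step 2: Constraint must be active: 2*x = 14
x* = 14/2 = 7.0
lambda = (2*3*7.0 + 8)/2 = 25.0
Step 3: Compute optimal value.
f(x*) = 3*7.0^2 + 8*7.0 = 203.0


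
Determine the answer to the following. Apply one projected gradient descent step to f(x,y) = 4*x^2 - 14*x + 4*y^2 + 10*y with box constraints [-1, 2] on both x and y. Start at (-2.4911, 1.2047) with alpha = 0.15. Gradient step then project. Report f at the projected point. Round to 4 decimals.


Step 1: Compute gradient at (-2.4911, 1.2047).
grad_x = 2*4*-2.4911 - 14 = -33.9288
grad_y = 2*4*1.2047 + 10 = 19.6376
Step 2: Gradient step.
x_raw = -2.4911 - 0.15*-33.9288 = 2.5982
y_raw = 1.2047 - 0.15*19.6376 = -1.7409
Step 3: Project onto [-1, 2].
x_proj = clip(2.5982) = 2.0
y_proj = clip(-1.7409) = -1.0
Step 4: Evaluate f.
f(2.0, -1.0) = -18.0


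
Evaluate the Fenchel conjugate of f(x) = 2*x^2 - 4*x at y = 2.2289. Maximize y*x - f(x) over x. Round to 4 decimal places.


f*(y) = sup_x {y*x - a*x^2 - b*x} = sup_x {(y-b)*x - a*x^2}
FOC: (y - b) - 2a*x = 0 => x* = (y - b)/(2a)
x* = (2.2289 + 4)/(2*2) = 1.5572
f*(2.2289) = (y-b)^2/(4a) = (2.2289 + 4)^2/(4*2)
= 38.7992/8 = 4.8499


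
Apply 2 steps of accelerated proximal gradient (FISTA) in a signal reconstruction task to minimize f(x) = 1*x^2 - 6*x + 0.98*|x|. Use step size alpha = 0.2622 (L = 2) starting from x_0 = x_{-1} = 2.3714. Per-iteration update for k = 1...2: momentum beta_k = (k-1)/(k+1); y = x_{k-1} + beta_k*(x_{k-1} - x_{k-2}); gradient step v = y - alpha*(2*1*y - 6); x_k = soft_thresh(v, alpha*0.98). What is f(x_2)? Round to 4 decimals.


FISTA on f(x) = 1*x^2 - 6*x + 0.98*|x|
L = 2, alpha = 0.2622
Iteration 1: beta = 0.0, y = 2.3714 + 0.0*(2.3714 - 2.3714) = 2.3714
  grad(y) = -1.2572, v = y - alpha*grad = 2.701
  prox(v) = soft_thresh(2.701, 0.257) = 2.4441
Iteration 2: beta = 0.3333, y = 2.4441 + 0.3333*(2.4441 - 2.3714) = 2.4683
  grad(y) = -1.0634, v = y - alpha*grad = 2.7471
  prox(v) = soft_thresh(2.7471, 0.257) = 2.4902
f(x_2) = 1*2.4902^2 - 6*2.4902 + 0.98*|2.4902| = -6.2997


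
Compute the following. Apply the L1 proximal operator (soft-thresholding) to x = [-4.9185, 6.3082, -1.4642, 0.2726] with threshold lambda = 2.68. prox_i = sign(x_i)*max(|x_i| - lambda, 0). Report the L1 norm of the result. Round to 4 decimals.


Soft-thresholding with lambda = 2.68:
prox(-4.9185) = sign(-4.9185)*max(|-4.9185| - 2.68, 0) = -2.2385
prox(6.3082) = sign(6.3082)*max(|6.3082| - 2.68, 0) = 3.6282
prox(-1.4642) = sign(-1.4642)*max(|-1.4642| - 2.68, 0) = 0.0
prox(0.2726) = sign(0.2726)*max(|0.2726| - 2.68, 0) = 0.0
prox(x) = [-2.2385, 3.6282, 0.0, 0.0]
||prox(x)||_1 = 2.2385 + 3.6282 + 0.0 + 0.0 = 5.8667


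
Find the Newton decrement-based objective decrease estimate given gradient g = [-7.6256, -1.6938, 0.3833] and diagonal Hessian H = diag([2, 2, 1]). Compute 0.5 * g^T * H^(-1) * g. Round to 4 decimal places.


Step 1: H is diagonal, so H^(-1) * g = [-3.8128, -0.8469, 0.3833].
Step 2: g^T H^(-1) g = sum_i g_i^2 / H_ii
  = (-7.6256)^2/2 + (-1.6938)^2/2 + (0.3833)^2/1
  = 29.0749 + 1.4345 + 0.1469 = 30.6563
Step 3: Objective decrease = 0.5 * g^T H^(-1) g = 15.3281


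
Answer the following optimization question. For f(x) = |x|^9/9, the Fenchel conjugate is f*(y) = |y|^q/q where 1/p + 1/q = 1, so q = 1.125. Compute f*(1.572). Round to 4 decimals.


The conjugate exponent q satisfies 1/p + 1/q = 1.
p = 9, so q = 9/(9 - 1) = 1.125
|y|^q = 1.572^1.125 = 1.6634
f*(1.572) = 1.6634 / 1.125 = 1.4786


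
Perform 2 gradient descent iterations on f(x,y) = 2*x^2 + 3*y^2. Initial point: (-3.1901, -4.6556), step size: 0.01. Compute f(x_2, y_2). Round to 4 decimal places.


Gradient descent on f(x,y) = 2*x^2 + 3*y^2.
Starting point: (-3.1901, -4.6556), alpha = 0.01
Step 1: grad_x = 2*2*-3.1901 = -12.7604, grad_y = 2*3*-4.6556 = -27.9336
  x_1 = -3.1901 - 0.01*-12.7604 = -3.0625
  y_1 = -4.6556 - 0.01*-27.9336 = -4.3763
Step 2: grad_x = 2*2*-3.0625 = -12.25, grad_y = 2*3*-4.3763 = -26.2576
  x_2 = -3.0625 - 0.01*-12.25 = -2.94
  y_2 = -4.3763 - 0.01*-26.2576 = -4.1137
f(-2.94, -4.1137) = 2*(-2.94)^2 + 3*(-4.1137)^2 = 68.0544


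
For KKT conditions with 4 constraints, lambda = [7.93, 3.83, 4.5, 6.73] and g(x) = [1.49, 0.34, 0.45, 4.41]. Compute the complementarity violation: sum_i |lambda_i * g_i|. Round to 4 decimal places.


KKT complementary slackness check:
lambda_1 * g_1 = 7.93 * 1.49 = 11.8157
lambda_2 * g_2 = 3.83 * 0.34 = 1.3022
lambda_3 * g_3 = 4.5 * 0.45 = 2.025
lambda_4 * g_4 = 6.73 * 4.41 = 29.6793
Total violation = 11.8157 + 1.3022 + 2.025 + 29.6793 = 44.8222


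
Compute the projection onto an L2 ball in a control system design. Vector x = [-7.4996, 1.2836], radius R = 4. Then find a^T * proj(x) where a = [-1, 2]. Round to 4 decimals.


Step 1: Compute ||x|| (intermediates to 6 decimals).
||x|| = sqrt((-7.4996)^2 + 1.2836^2) = 7.608655
Step 2: Project.
Since ||x|| > R, scale = R/||x|| = 4/7.608655 = 0.525717, proj(x) = scale * x
proj(x) = [-3.942667, 0.67481]
Step 3: Dot product.
a^T * proj(x) = -1*(-3.942667) + 2*0.67481 = 5.2923


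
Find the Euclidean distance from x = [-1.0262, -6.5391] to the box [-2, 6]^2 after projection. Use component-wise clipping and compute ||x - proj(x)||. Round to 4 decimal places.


Project each component onto [-2, 6].
clip(-1.0262) = -1.0262, clip(-6.5391) = -2.0
Projection = [-1.0262, -2.0]
Squared diffs: [0.0, 20.6034]
Distance = sqrt(20.6034) = 4.5391


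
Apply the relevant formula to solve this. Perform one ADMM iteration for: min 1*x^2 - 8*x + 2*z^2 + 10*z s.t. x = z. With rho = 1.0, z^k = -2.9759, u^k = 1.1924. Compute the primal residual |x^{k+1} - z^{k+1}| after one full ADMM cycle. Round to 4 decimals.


ADMM iteration with rho = 1.0, z^k = -2.9759, u^k = 1.1924
Step 1: x-update.
Minimize 1*x^2 - 8*x + (1.0/2)*(x + 2.9759 + 1.1924)^2
FOC: (2*1 + 1.0)*x = 8 + 1.0*(-2.9759 - 1.1924)
x^{k+1} = 1.2772
Step 2: z-update.
Minimize 2*z^2 + 10*z + (1.0/2)*(1.2772 - z + 1.1924)^2
FOC: (2*2 + 1.0)*z = -10 + 1.0*(1.2772 + 1.1924)
z^{k+1} = -1.5061
Step 3: u-update.
u^{k+1} = 1.1924 + 1.2772 + 1.5061 = 3.9757
Step 4: Primal residual = |1.2772 + 1.5061| = 2.7833


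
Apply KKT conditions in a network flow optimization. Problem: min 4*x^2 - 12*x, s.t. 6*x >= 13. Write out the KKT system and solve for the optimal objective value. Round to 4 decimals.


Step 1: Try lambda = 0 (constraint inactive).
x_unc = 12/(2*4) = 1.5
Check: 6*1.5 = 9.0 < 13 -- violated!
Step 2: Constraint must be active: 6*x = 13
x* = 13/6 = 2.1667 (rounded; the exact value 13/6 is used below)
lambda = (2*4*(13/6) - 12)/6 = 0.8889
Step 3: Compute optimal value.
f(x*) = 4*(13/6)^2 - 12*(13/6) = -7.2222


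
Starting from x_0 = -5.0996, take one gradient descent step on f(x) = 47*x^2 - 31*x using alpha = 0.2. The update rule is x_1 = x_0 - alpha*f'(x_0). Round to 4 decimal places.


We compute the gradient at x_0 and apply the update.
f'(x) = 94*x - 31
f'(-5.0996) = 94*-5.0996 - 31 = -510.3624
x_1 = -5.0996 - 0.2*-510.3624 = 96.9729


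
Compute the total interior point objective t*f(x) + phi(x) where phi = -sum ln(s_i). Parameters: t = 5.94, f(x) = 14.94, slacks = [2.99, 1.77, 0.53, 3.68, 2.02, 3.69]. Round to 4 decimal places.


Step 1: Compute log-barrier.
ln values: [1.0953, 0.571, -0.6349, 1.3029, 0.7031, 1.3056]
phi = -(1.0953 + 0.571 - 0.6349 + 1.3029 + 0.7031 + 1.3056) = -4.343
Step 2: Compute augmented objective.
t*f(x) = 5.94*14.94 = 88.7436
Total = 88.7436 - 4.343 = 84.4006


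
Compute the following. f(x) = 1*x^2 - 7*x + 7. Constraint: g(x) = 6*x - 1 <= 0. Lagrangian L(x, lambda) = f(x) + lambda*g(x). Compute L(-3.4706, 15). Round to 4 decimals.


Step 1: Evaluate f(x).
f(-3.4706) = 1*(-3.4706)^2 - 7*(-3.4706) + 7 = 43.3393
Step 2: Evaluate g(x).
g(-3.4706) = 6*-3.4706 - 1 = -21.8236
Step 3: Compute Lagrangian.
L = 43.3393 + 15*-21.8236 = -284.0147


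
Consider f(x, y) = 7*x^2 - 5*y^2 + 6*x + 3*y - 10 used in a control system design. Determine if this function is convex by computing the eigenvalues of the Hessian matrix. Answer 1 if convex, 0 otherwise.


The Hessian of f(x,y) = 7*x^2 - 5*y^2 + 6*x + 3*y - 10 is:
H = [[14, 0], [0, -10]]
Trace = 14 - 10 = 4
Determinant = 14*-10 - (0)^2 = -140
Discriminant = (4)^2 - 4*-140 = 576.0
Eigenvalues: lambda_1 = -10.0, lambda_2 = 14.0
The function is not convex.

0


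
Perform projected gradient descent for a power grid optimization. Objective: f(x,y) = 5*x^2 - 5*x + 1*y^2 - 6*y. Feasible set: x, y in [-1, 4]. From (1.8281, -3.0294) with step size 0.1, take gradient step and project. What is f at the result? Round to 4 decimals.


Step 1: Compute gradient at (1.8281, -3.0294).
grad_x = 2*5*1.8281 - 5 = 13.281
grad_y = 2*1*-3.0294 - 6 = -12.0588
Step 2: Gradient step.
x_raw = 1.8281 - 0.1*13.281 = 0.5
y_raw = -3.0294 - 0.1*-12.0588 = -1.8235
Step 3: Project onto [-1, 4].
x_proj = clip(0.5) = 0.5
y_proj = clip(-1.8235) = -1.0
Step 4: Evaluate f.
f(0.5, -1.0) = 5.75


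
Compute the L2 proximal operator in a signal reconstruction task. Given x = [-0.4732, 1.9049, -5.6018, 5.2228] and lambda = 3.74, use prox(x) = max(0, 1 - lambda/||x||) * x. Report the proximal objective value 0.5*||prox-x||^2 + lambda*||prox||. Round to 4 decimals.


Step 1: Compute ||x||.
||x|| = 7.9063
Step 2: Compute scaling factor.
scale = max(0, 1 - 3.74/7.9063) = 0.527
Step 3: prox(x) = [-0.2494, 1.0038, -2.9519, 2.7522]
||prox(x)|| = 4.1663
Step 4: Proximal objective.
0.5*||prox-x||^2 = 6.9938
lambda*||prox|| = 15.582
Total = 22.5759


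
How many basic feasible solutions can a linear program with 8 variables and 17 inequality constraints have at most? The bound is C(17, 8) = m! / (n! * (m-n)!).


Each vertex corresponds to some choice of n active constraints out of m, so the number of vertices is at most C(m, n) = m! / (n!(m-n)!).
m = 17, n = 8
Numerator: 17 * 16 * 15 * 14 * 13 * 12 * 11 * 10
Denominator: 8! = 40320
C(17, 8) = 24310


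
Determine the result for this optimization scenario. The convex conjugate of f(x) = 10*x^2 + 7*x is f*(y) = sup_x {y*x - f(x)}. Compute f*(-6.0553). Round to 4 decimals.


f*(y) = sup_x {y*x - a*x^2 - b*x} = sup_x {(y-b)*x - a*x^2}
FOC: (y - b) - 2a*x = 0 => x* = (y - b)/(2a)
x* = (-6.0553 - 7)/(2*10) = -0.6528
f*(-6.0553) = (y-b)^2/(4a) = (-6.0553 - 7)^2/(4*10)
= 170.4409/40 = 4.261


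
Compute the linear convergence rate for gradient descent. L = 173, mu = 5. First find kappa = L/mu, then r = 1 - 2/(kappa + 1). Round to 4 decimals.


Step 1: Compute the condition number.
kappa = L/mu = 173/5 = 34.6
Step 2: Compute the convergence rate.
r = 1 - 2/(kappa + 1) = 1 - 2*mu/(L + mu) = (L - mu)/(L + mu) = 168/178 = 0.9438


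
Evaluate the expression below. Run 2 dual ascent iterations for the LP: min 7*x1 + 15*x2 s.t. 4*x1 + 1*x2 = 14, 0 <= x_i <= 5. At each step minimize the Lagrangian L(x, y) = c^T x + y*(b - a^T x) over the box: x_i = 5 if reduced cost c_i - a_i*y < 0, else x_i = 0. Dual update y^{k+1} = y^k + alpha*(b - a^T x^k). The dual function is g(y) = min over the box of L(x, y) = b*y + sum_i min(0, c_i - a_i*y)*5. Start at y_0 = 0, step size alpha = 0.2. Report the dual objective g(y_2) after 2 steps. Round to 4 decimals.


Dual ascent for LP: min 7*x1 + 15*x2, 4*x1 + 1*x2 = 14, 0 <= x_i <= 5
Step 1: y^k = 0.0, reduced costs: (7.0, 15.0)
  x^k = (0.0, 0.0), subgradient = b - a^T x = 14.0
  y^{k+1} = 0.0 + 0.2*14.0 = 2.8
Step 2: y^k = 2.8, reduced costs: (-4.2, 12.2)
  x^k = (5.0, 0.0), subgradient = b - a^T x = -6.0
  y^{k+1} = 2.8 + 0.2*-6.0 = 1.6
Dual objective at y_2 = 1.6: reduced costs (0.6, 13.4), box minimizer x = (0.0, 0.0)
g(y_2) = b*y + (c1 - a1*y)*x1 + (c2 - a2*y)*x2 = 14*1.6 + 0.6*0.0 + 13.4*0.0 = 22.4 + 0.0 + 0.0 = 22.4


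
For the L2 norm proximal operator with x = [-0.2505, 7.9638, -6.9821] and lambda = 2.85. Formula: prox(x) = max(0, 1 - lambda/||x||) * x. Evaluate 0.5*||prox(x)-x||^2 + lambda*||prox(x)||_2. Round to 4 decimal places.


Step 1: Compute ||x||.
||x|| = 10.5941
Step 2: Compute scaling factor.
scale = max(0, 1 - 2.85/10.5941) = 0.731
Step 3: prox(x) = [-0.1831, 5.8214, -5.1038]
||prox(x)|| = 7.7441
Step 4: Proximal objective.
0.5*||prox-x||^2 = 4.0613
lambda*||prox|| = 22.0707
Total = 26.1319


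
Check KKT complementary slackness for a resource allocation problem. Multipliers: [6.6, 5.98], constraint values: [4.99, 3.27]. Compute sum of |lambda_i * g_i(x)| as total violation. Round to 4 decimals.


KKT complementary slackness check:
lambda_1 * g_1 = 6.6 * 4.99 = 32.934
lambda_2 * g_2 = 5.98 * 3.27 = 19.5546
Total violation = 32.934 + 19.5546 = 52.4886


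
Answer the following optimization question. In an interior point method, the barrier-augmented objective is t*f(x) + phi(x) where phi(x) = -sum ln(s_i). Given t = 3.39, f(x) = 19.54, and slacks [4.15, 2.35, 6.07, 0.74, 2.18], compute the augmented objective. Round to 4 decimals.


Step 1: Compute log-barrier.
ln values: [1.4231, 0.8544, 1.8034, -0.3011, 0.7793]
phi = -(1.4231 + 0.8544 + 1.8034 - 0.3011 + 0.7793) = -4.5591
Step 2: Compute augmented objective.
t*f(x) = 3.39*19.54 = 66.2406
Total = 66.2406 - 4.5591 = 61.6815


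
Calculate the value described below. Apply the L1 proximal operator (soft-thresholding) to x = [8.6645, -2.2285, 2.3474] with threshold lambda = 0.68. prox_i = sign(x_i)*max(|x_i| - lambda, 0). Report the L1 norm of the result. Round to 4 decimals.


Soft-thresholding with lambda = 0.68:
prox(8.6645) = sign(8.6645)*max(|8.6645| - 0.68, 0) = 7.9845
prox(-2.2285) = sign(-2.2285)*max(|-2.2285| - 0.68, 0) = -1.5485
prox(2.3474) = sign(2.3474)*max(|2.3474| - 0.68, 0) = 1.6674
prox(x) = [7.9845, -1.5485, 1.6674]
||prox(x)||_1 = 7.9845 + 1.5485 + 1.6674 = 11.2004


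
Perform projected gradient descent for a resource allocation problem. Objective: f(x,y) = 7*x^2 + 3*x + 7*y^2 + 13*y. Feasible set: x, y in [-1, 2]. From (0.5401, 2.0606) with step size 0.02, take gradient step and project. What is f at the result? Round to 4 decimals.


Step 1: Compute gradient at (0.5401, 2.0606).
grad_x = 2*7*0.5401 + 3 = 10.5614
grad_y = 2*7*2.0606 + 13 = 41.8484
Step 2: Gradient step.
x_raw = 0.5401 - 0.02*10.5614 = 0.3289
y_raw = 2.0606 - 0.02*41.8484 = 1.2236
Step 3: Project onto [-1, 2].
x_proj = clip(0.3289) = 0.3289
y_proj = clip(1.2236) = 1.2236
Step 4: Evaluate f.
f(0.3289, 1.2236) = 28.1319


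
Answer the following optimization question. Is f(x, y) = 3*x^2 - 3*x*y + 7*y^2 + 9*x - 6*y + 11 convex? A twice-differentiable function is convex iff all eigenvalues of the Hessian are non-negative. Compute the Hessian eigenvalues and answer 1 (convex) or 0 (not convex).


The Hessian of f(x,y) = 3*x^2 - 3*x*y + 7*y^2 + 9*x - 6*y + 11 is:
H = [[6, -3], [-3, 14]]
Trace = 6 + 14 = 20
Determinant = 6*14 - (-3)^2 = 75
Discriminant = (20)^2 - 4*75 = 100.0
Eigenvalues: lambda_1 = 5.0, lambda_2 = 15.0
The function is convex.

1


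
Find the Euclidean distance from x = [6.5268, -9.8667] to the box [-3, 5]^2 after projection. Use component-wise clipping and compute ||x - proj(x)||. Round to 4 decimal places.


Project each component onto [-3, 5].
clip(6.5268) = 5.0, clip(-9.8667) = -3.0
Projection = [5.0, -3.0]
Squared diffs: [2.3311, 47.1516]
Distance = sqrt(49.4827) = 7.0344


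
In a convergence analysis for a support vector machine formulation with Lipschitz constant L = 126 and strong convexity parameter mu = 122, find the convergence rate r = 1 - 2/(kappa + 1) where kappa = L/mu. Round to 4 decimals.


Step 1: Compute the condition number.
kappa = L/mu = 126/122 = 1.0328
Step 2: Compute the convergence rate.
r = 1 - 2/(kappa + 1) = 1 - 2*mu/(L + mu) = (L - mu)/(L + mu) = 4/248 = 0.0161


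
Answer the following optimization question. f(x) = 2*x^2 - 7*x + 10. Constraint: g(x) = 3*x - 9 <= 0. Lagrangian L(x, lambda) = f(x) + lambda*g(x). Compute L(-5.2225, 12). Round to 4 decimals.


Step 1: Evaluate f(x).
f(-5.2225) = 2*(-5.2225)^2 - 7*(-5.2225) + 10 = 101.1065
Step 2: Evaluate g(x).
g(-5.2225) = 3*-5.2225 - 9 = -24.6675
Step 3: Compute Lagrangian.
L = 101.1065 + 12*-24.6675 = -194.9035


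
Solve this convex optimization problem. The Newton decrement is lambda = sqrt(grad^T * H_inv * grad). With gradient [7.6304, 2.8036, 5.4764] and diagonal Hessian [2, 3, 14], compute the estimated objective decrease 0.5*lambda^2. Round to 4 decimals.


Step 1: H is diagonal, so H^(-1) * g = [3.8152, 0.9345, 0.3912].
Step 2: g^T H^(-1) g = sum_i g_i^2 / H_ii
  = (7.6304)^2/2 + (2.8036)^2/3 + (5.4764)^2/14
  = 29.1115 + 2.6201 + 2.1422 = 33.8738
Step 3: Objective decrease = 0.5 * g^T H^(-1) g = 16.9369


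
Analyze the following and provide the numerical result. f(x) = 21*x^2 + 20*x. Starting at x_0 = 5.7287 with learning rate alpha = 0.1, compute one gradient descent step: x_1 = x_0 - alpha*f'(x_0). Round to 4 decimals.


We compute the gradient at x_0 and apply the update.
f'(x) = 42*x + 20
f'(5.7287) = 42*5.7287 + 20 = 260.6054
x_1 = 5.7287 - 0.1*260.6054 = -20.3318


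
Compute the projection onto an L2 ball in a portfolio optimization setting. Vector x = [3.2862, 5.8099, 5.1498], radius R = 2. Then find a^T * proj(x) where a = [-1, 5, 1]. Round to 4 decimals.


Step 1: Compute ||x|| (intermediates to 6 decimals).
||x|| = sqrt(3.2862^2 + 5.8099^2 + 5.1498^2) = 8.430569
Step 2: Project.
Since ||x|| > R, scale = R/||x|| = 2/8.430569 = 0.237232, proj(x) = scale * x
proj(x) = [0.779592, 1.378294, 1.221697]
Step 3: Dot product.
a^T * proj(x) = -1*0.779592 + 5*1.378294 + 1*1.221697 = 7.3336


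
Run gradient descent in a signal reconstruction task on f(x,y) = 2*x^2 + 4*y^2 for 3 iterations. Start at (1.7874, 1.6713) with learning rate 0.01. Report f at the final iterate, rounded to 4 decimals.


Gradient descent on f(x,y) = 2*x^2 + 4*y^2.
Starting point: (1.7874, 1.6713), alpha = 0.01
Step 1: grad_x = 2*2*1.7874 = 7.1496, grad_y = 2*4*1.6713 = 13.3704
  x_1 = 1.7874 - 0.01*7.1496 = 1.7159
  y_1 = 1.6713 - 0.01*13.3704 = 1.5376
Step 2: grad_x = 2*2*1.7159 = 6.8636, grad_y = 2*4*1.5376 = 12.3008
  x_2 = 1.7159 - 0.01*6.8636 = 1.6473
  y_2 = 1.5376 - 0.01*12.3008 = 1.4146
Step 3: grad_x = 2*2*1.6473 = 6.5891, grad_y = 2*4*1.4146 = 11.3167
  x_3 = 1.6473 - 0.01*6.5891 = 1.5814
  y_3 = 1.4146 - 0.01*11.3167 = 1.3014
f(1.5814, 1.3014) = 2*1.5814^2 + 4*1.3014^2 = 11.7763


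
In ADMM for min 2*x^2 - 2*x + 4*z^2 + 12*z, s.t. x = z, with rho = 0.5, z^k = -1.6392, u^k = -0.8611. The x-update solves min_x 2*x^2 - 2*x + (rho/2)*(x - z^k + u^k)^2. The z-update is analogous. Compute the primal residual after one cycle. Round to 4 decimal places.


ADMM iteration with rho = 0.5, z^k = -1.6392, u^k = -0.8611
Step 1: x-update.
Minimize 2*x^2 - 2*x + (0.5/2)*(x + 1.6392 - 0.8611)^2
FOC: (2*2 + 0.5)*x = 2 + 0.5*(-1.6392 + 0.8611)
x^{k+1} = 0.358
Step 2: z-update.
Minimize 4*z^2 + 12*z + (0.5/2)*(0.358 - z - 0.8611)^2
FOC: (2*4 + 0.5)*z = -12 + 0.5*(0.358 - 0.8611)
z^{k+1} = -1.4414
Step 3: u-update.
u^{k+1} = -0.8611 + 0.358 + 1.4414 = 0.9382
Step 4: Primal residual = |0.358 + 1.4414| = 1.7993


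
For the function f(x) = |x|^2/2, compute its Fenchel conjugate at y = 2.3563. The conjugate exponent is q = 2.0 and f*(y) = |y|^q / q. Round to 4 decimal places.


The conjugate exponent q satisfies 1/p + 1/q = 1.
p = 2, so q = 2/(2 - 1) = 2.0
|y|^q = 2.3563^2.0 = 5.5521
f*(2.3563) = 5.5521 / 2.0 = 2.7761


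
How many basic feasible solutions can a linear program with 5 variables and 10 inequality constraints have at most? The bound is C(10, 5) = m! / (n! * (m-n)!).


Each vertex corresponds to some choice of n active constraints out of m, so the number of vertices is at most C(m, n) = m! / (n!(m-n)!).
m = 10, n = 5
Numerator: 10 * 9 * 8 * 7 * 6
Denominator: 5! = 120
C(10, 5) = 252


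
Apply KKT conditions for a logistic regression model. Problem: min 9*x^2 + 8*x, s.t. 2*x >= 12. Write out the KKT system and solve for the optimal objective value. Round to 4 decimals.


Step 1: Try lambda = 0 (constraint inactive).
x_unc = -8/(2*9) = -0.4444
Check: 2*-0.4444 = -0.8888 < 12 -- violated!
Step 2: Constraint must be active: 2*x = 12
x* = 12/2 = 6.0
lambda = (2*9*6.0 + 8)/2 = 58.0
Step 3: Compute optimal value.
f(x*) = 9*6.0^2 + 8*6.0 = 372.0


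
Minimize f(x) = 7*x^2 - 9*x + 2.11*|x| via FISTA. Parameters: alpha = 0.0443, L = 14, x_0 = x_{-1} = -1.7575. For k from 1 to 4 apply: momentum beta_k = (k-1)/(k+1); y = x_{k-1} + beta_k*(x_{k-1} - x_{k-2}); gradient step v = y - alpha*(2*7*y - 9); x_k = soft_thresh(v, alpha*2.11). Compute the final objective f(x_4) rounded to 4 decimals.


FISTA on f(x) = 7*x^2 - 9*x + 2.11*|x|
L = 14, alpha = 0.0443
Iteration 1: beta = 0.0, y = -1.7575 + 0.0*(-1.7575 + 1.7575) = -1.7575
  grad(y) = -33.605, v = y - alpha*grad = -0.2688
  prox(v) = soft_thresh(-0.2688, 0.0935) = -0.1753
Iteration 2: beta = 0.3333, y = -0.1753 + 0.3333*(-0.1753 + 1.7575) = 0.3521
  grad(y) = -4.0711, v = y - alpha*grad = 0.5324
  prox(v) = soft_thresh(0.5324, 0.0935) = 0.4389
Iteration 3: beta = 0.5, y = 0.4389 + 0.5*(0.4389 + 0.1753) = 0.7461
  grad(y) = 1.4451, v = y - alpha*grad = 0.6821
  prox(v) = soft_thresh(0.6821, 0.0935) = 0.5886
Iteration 4: beta = 0.6, y = 0.5886 + 0.6*(0.5886 - 0.4389) = 0.6784
  grad(y) = 0.4972, v = y - alpha*grad = 0.6563
  prox(v) = soft_thresh(0.6563, 0.0935) = 0.5629
f(x_4) = 7*0.5629^2 - 9*0.5629 + 2.11*|0.5629| = -1.6604


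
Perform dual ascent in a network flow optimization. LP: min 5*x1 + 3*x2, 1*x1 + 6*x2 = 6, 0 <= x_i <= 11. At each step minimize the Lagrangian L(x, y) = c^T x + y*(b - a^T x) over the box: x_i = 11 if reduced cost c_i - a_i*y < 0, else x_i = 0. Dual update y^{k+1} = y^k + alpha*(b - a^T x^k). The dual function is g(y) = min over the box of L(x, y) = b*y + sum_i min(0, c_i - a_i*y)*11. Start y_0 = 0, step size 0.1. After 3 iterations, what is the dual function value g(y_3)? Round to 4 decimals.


Dual ascent for LP: min 5*x1 + 3*x2, 1*x1 + 6*x2 = 6, 0 <= x_i <= 11
Step 1: y^k = 0.0, reduced costs: (5.0, 3.0)
  x^k = (0.0, 0.0), subgradient = b - a^T x = 6.0
  y^{k+1} = 0.0 + 0.1*6.0 = 0.6
Step 2: y^k = 0.6, reduced costs: (4.4, -0.6)
  x^k = (0.0, 11.0), subgradient = b - a^T x = -60.0
  y^{k+1} = 0.6 + 0.1*-60.0 = -5.4
Step 3: y^k = -5.4, reduced costs: (10.4, 35.4)
  x^k = (0.0, 0.0), subgradient = b - a^T x = 6.0
  y^{k+1} = -5.4 + 0.1*6.0 = -4.8
Dual objective at y_3 = -4.8: reduced costs (9.8, 31.8), box minimizer x = (0.0, 0.0)
g(y_3) = b*y + (c1 - a1*y)*x1 + (c2 - a2*y)*x2 = 6*(-4.8) + 9.8*0.0 + 31.8*0.0 = -28.8 + 0.0 + 0.0 = -28.8


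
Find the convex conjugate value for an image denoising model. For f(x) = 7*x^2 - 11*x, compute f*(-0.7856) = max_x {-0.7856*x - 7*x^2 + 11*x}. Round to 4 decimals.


f*(y) = sup_x {y*x - a*x^2 - b*x} = sup_x {(y-b)*x - a*x^2}
FOC: (y - b) - 2a*x = 0 => x* = (y - b)/(2a)
x* = (-0.7856 + 11)/(2*7) = 0.7296
f*(-0.7856) = (y-b)^2/(4a) = (-0.7856 + 11)^2/(4*7)
= 104.334/28 = 3.7262


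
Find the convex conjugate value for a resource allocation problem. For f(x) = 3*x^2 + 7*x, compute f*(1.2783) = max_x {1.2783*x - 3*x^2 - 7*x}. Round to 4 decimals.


f*(y) = sup_x {y*x - a*x^2 - b*x} = sup_x {(y-b)*x - a*x^2}
FOC: (y - b) - 2a*x = 0 => x* = (y - b)/(2a)
x* = (1.2783 - 7)/(2*3) = -0.9536
f*(1.2783) = (y-b)^2/(4a) = (1.2783 - 7)^2/(4*3)
= 32.7379/12 = 2.7282


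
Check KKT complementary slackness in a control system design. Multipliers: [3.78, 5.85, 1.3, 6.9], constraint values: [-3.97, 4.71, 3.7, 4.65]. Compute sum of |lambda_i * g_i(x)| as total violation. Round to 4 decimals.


KKT complementary slackness check:
lambda_1 * g_1 = 3.78 * -3.97 = -15.0066
lambda_2 * g_2 = 5.85 * 4.71 = 27.5535
lambda_3 * g_3 = 1.3 * 3.7 = 4.81
lambda_4 * g_4 = 6.9 * 4.65 = 32.085
Total violation = 15.0066 + 27.5535 + 4.81 + 32.085 = 79.4551


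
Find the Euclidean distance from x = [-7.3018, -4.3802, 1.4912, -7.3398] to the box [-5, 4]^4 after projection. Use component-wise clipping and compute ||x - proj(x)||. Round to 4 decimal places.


Project each component onto [-5, 4].
clip(-7.3018) = -5.0, clip(-4.3802) = -4.3802, clip(1.4912) = 1.4912, clip(-7.3398) = -5.0
Projection = [-5.0, -4.3802, 1.4912, -5.0]
Squared diffs: [5.2983, 0.0, 0.0, 5.4747]
Distance = sqrt(10.773) = 3.2822


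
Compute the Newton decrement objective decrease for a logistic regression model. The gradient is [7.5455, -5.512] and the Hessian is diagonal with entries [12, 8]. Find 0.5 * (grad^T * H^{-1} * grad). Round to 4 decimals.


Step 1: H is diagonal, so H^(-1) * g = [0.6288, -0.689].
Step 2: g^T H^(-1) g = sum_i g_i^2 / H_ii
  = (7.5455)^2/12 + (-5.512)^2/8
  = 4.7445 + 3.7978 = 8.5423
Step 3: Objective decrease = 0.5 * g^T H^(-1) g = 4.2712


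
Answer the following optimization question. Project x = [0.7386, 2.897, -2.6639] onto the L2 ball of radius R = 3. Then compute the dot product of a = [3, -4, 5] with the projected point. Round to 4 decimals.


Step 1: Compute ||x|| (intermediates to 6 decimals).
||x|| = sqrt(0.7386^2 + 2.897^2 + (-2.6639)^2) = 4.00431
Step 2: Project.
Since ||x|| > R, scale = R/||x|| = 3/4.00431 = 0.749193, proj(x) = scale * x
proj(x) = [0.553354, 2.170412, -1.995775]
Step 3: Dot product.
a^T * proj(x) = 3*0.553354 - 4*2.170412 + 5*(-1.995775) = -17.0005


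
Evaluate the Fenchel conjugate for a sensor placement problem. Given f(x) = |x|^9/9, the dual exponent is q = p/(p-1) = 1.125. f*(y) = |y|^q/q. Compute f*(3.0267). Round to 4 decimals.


The conjugate exponent q satisfies 1/p + 1/q = 1.
p = 9, so q = 9/(9 - 1) = 1.125
|y|^q = 3.0267^1.125 = 3.4761
f*(3.0267) = 3.4761 / 1.125 = 3.0899


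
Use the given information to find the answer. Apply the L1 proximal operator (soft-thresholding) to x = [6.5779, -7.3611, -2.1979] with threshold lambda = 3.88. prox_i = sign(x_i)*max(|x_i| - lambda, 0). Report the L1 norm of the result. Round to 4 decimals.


Soft-thresholding with lambda = 3.88:
prox(6.5779) = sign(6.5779)*max(|6.5779| - 3.88, 0) = 2.6979
prox(-7.3611) = sign(-7.3611)*max(|-7.3611| - 3.88, 0) = -3.4811
prox(-2.1979) = sign(-2.1979)*max(|-2.1979| - 3.88, 0) = 0.0
prox(x) = [2.6979, -3.4811, 0.0]
||prox(x)||_1 = 2.6979 + 3.4811 + 0.0 = 6.179


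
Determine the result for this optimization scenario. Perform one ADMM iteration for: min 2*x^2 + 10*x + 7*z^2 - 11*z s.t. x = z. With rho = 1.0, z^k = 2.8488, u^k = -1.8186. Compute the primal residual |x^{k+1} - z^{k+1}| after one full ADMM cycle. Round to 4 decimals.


ADMM iteration with rho = 1.0, z^k = 2.8488, u^k = -1.8186
Step 1: x-update.
Minimize 2*x^2 + 10*x + (1.0/2)*(x - 2.8488 - 1.8186)^2
FOC: (2*2 + 1.0)*x = -10 + 1.0*(2.8488 + 1.8186)
x^{k+1} = -1.0665
Step 2: z-update.
Minimize 7*z^2 - 11*z + (1.0/2)*(-1.0665 - z - 1.8186)^2
FOC: (2*7 + 1.0)*z = 11 + 1.0*(-1.0665 - 1.8186)
z^{k+1} = 0.541
Step 3: u-update.
u^{k+1} = -1.8186 - 1.0665 - 0.541 = -3.4261
Step 4: Primal residual = |-1.0665 - 0.541| = 1.6075


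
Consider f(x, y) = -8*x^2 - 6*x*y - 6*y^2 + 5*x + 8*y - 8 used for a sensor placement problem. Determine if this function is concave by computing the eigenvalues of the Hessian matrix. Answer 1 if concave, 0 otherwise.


The Hessian of f(x,y) = -8*x^2 - 6*x*y - 6*y^2 + 5*x + 8*y - 8 is:
H = [[-16, -6], [-6, -12]]
Trace = -16 - 12 = -28
Determinant = -16*-12 - (-6)^2 = 156
Discriminant = (-28)^2 - 4*156 = 160.0
Eigenvalues: lambda_1 = -20.3246, lambda_2 = -7.6754
The function is concave.

1


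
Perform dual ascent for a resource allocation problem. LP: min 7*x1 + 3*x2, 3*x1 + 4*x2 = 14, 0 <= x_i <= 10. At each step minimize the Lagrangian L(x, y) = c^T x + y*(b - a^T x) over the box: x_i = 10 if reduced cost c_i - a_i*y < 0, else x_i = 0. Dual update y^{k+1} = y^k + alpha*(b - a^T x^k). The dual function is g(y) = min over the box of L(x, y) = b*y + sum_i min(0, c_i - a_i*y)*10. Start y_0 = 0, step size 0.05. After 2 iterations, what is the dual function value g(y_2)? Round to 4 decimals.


Dual ascent for LP: min 7*x1 + 3*x2, 3*x1 + 4*x2 = 14, 0 <= x_i <= 10
Step 1: y^k = 0.0, reduced costs: (7.0, 3.0)
  x^k = (0.0, 0.0), subgradient = b - a^T x = 14.0
  y^{k+1} = 0.0 + 0.05*14.0 = 0.7
Step 2: y^k = 0.7, reduced costs: (4.9, 0.2)
  x^k = (0.0, 0.0), subgradient = b - a^T x = 14.0
  y^{k+1} = 0.7 + 0.05*14.0 = 1.4
Dual objective at y_2 = 1.4: reduced costs (2.8, -2.6), box minimizer x = (0.0, 10.0)
g(y_2) = b*y + (c1 - a1*y)*x1 + (c2 - a2*y)*x2 = 14*1.4 + 2.8*0.0 + (-2.6)*10.0 = 19.6 + 0.0 - 26.0 = -6.4


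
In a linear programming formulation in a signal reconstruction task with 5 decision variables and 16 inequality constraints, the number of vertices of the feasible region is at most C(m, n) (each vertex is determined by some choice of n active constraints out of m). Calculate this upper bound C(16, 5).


Each vertex corresponds to some choice of n active constraints out of m, so the number of vertices is at most C(m, n) = m! / (n!(m-n)!).
m = 16, n = 5
Numerator: 16 * 15 * 14 * 13 * 12
Denominator: 5! = 120
C(16, 5) = 4368


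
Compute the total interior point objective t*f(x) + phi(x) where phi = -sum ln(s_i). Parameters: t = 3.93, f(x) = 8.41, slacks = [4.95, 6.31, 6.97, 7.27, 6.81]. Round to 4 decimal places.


Step 1: Compute log-barrier.
ln values: [1.5994, 1.8421, 1.9416, 1.9838, 1.9184]
phi = -(1.5994 + 1.8421 + 1.9416 + 1.9838 + 1.9184) = -9.2853
Step 2: Compute augmented objective.
t*f(x) = 3.93*8.41 = 33.0513
Total = 33.0513 - 9.2853 = 23.766


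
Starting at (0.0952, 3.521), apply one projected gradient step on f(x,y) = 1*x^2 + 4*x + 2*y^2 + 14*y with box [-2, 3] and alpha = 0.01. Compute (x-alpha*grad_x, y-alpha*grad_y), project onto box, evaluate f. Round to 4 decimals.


Step 1: Compute gradient at (0.0952, 3.521).
grad_x = 2*1*0.0952 + 4 = 4.1904
grad_y = 2*2*3.521 + 14 = 28.084
Step 2: Gradient step.
x_raw = 0.0952 - 0.01*4.1904 = 0.0533
y_raw = 3.521 - 0.01*28.084 = 3.2402
Step 3: Project onto [-2, 3].
x_proj = clip(0.0533) = 0.0533
y_proj = clip(3.2402) = 3.0
Step 4: Evaluate f.
f(0.0533, 3.0) = 60.216


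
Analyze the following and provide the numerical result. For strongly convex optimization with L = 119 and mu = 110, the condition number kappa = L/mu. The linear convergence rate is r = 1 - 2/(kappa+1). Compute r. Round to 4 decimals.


Step 1: Compute the condition number.
kappa = L/mu = 119/110 = 1.0818
Step 2: Compute the convergence rate.
r = 1 - 2/(kappa + 1) = 1 - 2*mu/(L + mu) = (L - mu)/(L + mu) = 9/229 = 0.0393


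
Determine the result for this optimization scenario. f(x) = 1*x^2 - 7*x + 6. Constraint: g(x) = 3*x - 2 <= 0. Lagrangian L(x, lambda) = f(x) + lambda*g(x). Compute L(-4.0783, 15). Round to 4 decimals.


Step 1: Evaluate f(x).
f(-4.0783) = 1*(-4.0783)^2 - 7*(-4.0783) + 6 = 51.1806
Step 2: Evaluate g(x).
g(-4.0783) = 3*-4.0783 - 2 = -14.2349
Step 3: Compute Lagrangian.
L = 51.1806 + 15*-14.2349 = -162.3429


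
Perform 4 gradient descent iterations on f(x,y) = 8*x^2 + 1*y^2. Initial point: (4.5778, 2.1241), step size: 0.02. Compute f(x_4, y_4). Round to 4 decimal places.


Gradient descent on f(x,y) = 8*x^2 + 1*y^2.
Starting point: (4.5778, 2.1241), alpha = 0.02
Step 1: grad_x = 2*8*4.5778 = 73.2448, grad_y = 2*1*2.1241 = 4.2482
  x_1 = 4.5778 - 0.02*73.2448 = 3.1129
  y_1 = 2.1241 - 0.02*4.2482 = 2.0391
Step 2: grad_x = 2*8*3.1129 = 49.8065, grad_y = 2*1*2.0391 = 4.0783
  x_2 = 3.1129 - 0.02*49.8065 = 2.1168
  y_2 = 2.0391 - 0.02*4.0783 = 1.9576
Step 3: grad_x = 2*8*2.1168 = 33.8684, grad_y = 2*1*1.9576 = 3.9151
  x_3 = 2.1168 - 0.02*33.8684 = 1.4394
  y_3 = 1.9576 - 0.02*3.9151 = 1.8793
Step 4: grad_x = 2*8*1.4394 = 23.0305, grad_y = 2*1*1.8793 = 3.7585
  x_4 = 1.4394 - 0.02*23.0305 = 0.9788
  y_4 = 1.8793 - 0.02*3.7585 = 1.8041
f(0.9788, 1.8041) = 8*0.9788^2 + 1*1.8041^2 = 10.9191


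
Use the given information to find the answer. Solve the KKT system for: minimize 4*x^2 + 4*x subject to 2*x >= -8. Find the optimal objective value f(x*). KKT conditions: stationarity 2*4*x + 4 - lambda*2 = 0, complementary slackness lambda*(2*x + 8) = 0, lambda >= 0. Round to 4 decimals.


Step 1: Try lambda = 0 (constraint inactive).
Stationarity: 2*4*x + 4 = 0
x* = -4/(2*4) = -0.5
Check constraint: 2*-0.5 = -1.0 >= -8 -- satisfied.
Step 2: Compute optimal value.
f(x*) = 4*(-0.5)^2 + 4*(-0.5) = -1.0


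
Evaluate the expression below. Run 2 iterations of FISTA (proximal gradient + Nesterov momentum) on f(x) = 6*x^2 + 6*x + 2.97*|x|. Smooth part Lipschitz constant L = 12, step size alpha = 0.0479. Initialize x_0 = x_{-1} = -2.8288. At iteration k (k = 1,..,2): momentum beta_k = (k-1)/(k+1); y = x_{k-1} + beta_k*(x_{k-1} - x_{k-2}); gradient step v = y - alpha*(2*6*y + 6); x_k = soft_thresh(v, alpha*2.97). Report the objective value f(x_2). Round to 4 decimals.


FISTA on f(x) = 6*x^2 + 6*x + 2.97*|x|
L = 12, alpha = 0.0479
Iteration 1: beta = 0.0, y = -2.8288 + 0.0*(-2.8288 + 2.8288) = -2.8288
  grad(y) = -27.9456, v = y - alpha*grad = -1.4902
  prox(v) = soft_thresh(-1.4902, 0.1423) = -1.3479
Iteration 2: beta = 0.3333, y = -1.3479 + 0.3333*(-1.3479 + 2.8288) = -0.8543
  grad(y) = -4.2519, v = y - alpha*grad = -0.6507
  prox(v) = soft_thresh(-0.6507, 0.1423) = -0.5084
f(x_2) = 6*(-0.5084)^2 + 6*(-0.5084) + 2.97*|-0.5084| = 0.0104


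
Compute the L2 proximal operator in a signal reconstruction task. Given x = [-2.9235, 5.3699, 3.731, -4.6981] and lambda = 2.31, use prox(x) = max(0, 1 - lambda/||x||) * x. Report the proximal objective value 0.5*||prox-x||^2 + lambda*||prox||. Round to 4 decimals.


Step 1: Compute ||x||.
||x|| = 8.5659
Step 2: Compute scaling factor.
scale = max(0, 1 - 2.31/8.5659) = 0.7303
Step 3: prox(x) = [-2.1351, 3.9218, 2.7249, -3.4311]
||prox(x)|| = 6.2559
Step 4: Proximal objective.
0.5*||prox-x||^2 = 2.6681
lambda*||prox|| = 14.4511
Total = 17.1193


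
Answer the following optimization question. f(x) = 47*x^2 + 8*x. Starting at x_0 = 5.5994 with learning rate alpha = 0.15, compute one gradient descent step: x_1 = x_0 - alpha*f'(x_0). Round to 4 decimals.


We compute the gradient at x_0 and apply the update.
f'(x) = 94*x + 8
f'(5.5994) = 94*5.5994 + 8 = 534.3436
x_1 = 5.5994 - 0.15*534.3436 = -74.5521


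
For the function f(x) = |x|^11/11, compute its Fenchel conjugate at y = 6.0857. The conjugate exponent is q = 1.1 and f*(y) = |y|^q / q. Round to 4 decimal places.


The conjugate exponent q satisfies 1/p + 1/q = 1.
p = 11, so q = 11/(11 - 1) = 1.1
|y|^q = 6.0857^1.1 = 7.2902
f*(6.0857) = 7.2902 / 1.1 = 6.6275


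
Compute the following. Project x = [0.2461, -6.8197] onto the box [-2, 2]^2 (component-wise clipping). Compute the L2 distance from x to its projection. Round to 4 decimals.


Project each component onto [-2, 2].
clip(0.2461) = 0.2461, clip(-6.8197) = -2.0
Projection = [0.2461, -2.0]
Squared diffs: [0.0, 23.2295]
Distance = sqrt(23.2295) = 4.8197


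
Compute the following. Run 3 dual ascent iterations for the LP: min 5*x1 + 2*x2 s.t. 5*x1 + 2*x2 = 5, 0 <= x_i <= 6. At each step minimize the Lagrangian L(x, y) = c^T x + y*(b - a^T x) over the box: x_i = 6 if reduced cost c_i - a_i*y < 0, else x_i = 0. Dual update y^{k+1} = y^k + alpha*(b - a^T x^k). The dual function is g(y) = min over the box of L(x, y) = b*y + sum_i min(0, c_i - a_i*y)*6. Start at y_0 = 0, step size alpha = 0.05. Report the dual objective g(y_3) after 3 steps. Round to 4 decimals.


Dual ascent for LP: min 5*x1 + 2*x2, 5*x1 + 2*x2 = 5, 0 <= x_i <= 6
Step 1: y^k = 0.0, reduced costs: (5.0, 2.0)
  x^k = (0.0, 0.0), subgradient = b - a^T x = 5.0
  y^{k+1} = 0.0 + 0.05*5.0 = 0.25
Step 2: y^k = 0.25, reduced costs: (3.75, 1.5)
  x^k = (0.0, 0.0), subgradient = b - a^T x = 5.0
  y^{k+1} = 0.25 + 0.05*5.0 = 0.5
Step 3: y^k = 0.5, reduced costs: (2.5, 1.0)
  x^k = (0.0, 0.0), subgradient = b - a^T x = 5.0
  y^{k+1} = 0.5 + 0.05*5.0 = 0.75
Dual objective at y_3 = 0.75: reduced costs (1.25, 0.5), box minimizer x = (0.0, 0.0)
g(y_3) = b*y + (c1 - a1*y)*x1 + (c2 - a2*y)*x2 = 5*0.75 + 1.25*0.0 + 0.5*0.0 = 3.75 + 0.0 + 0.0 = 3.75


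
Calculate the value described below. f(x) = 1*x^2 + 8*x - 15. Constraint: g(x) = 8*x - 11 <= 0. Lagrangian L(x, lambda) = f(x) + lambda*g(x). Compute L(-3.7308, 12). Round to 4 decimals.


Step 1: Evaluate f(x).
f(-3.7308) = 1*(-3.7308)^2 + 8*(-3.7308) - 15 = -30.9275
Step 2: Evaluate g(x).
g(-3.7308) = 8*-3.7308 - 11 = -40.8464
Step 3: Compute Lagrangian.
L = -30.9275 + 12*-40.8464 = -521.0843


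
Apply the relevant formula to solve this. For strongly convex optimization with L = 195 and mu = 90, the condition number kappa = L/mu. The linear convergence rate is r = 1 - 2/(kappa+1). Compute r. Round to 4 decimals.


Step 1: Compute the condition number.
kappa = L/mu = 195/90 = 2.1667
Step 2: Compute the convergence rate.
r = 1 - 2/(kappa + 1) = 1 - 2*mu/(L + mu) = (L - mu)/(L + mu) = 105/285 = 0.3684


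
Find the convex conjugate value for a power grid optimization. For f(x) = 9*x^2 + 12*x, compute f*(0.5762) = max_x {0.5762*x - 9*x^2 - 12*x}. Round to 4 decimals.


f*(y) = sup_x {y*x - a*x^2 - b*x} = sup_x {(y-b)*x - a*x^2}
FOC: (y - b) - 2a*x = 0 => x* = (y - b)/(2a)
x* = (0.5762 - 12)/(2*9) = -0.6347
f*(0.5762) = (y-b)^2/(4a) = (0.5762 - 12)^2/(4*9)
= 130.5032/36 = 3.6251


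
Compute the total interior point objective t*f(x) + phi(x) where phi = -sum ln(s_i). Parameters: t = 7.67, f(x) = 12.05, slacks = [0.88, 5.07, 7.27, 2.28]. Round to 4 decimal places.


Step 1: Compute log-barrier.
ln values: [-0.1278, 1.6233, 1.9838, 0.8242]
phi = -(-0.1278 + 1.6233 + 1.9838 + 0.8242) = -4.3034
Step 2: Compute augmented objective.
t*f(x) = 7.67*12.05 = 92.4235
Total = 92.4235 - 4.3034 = 88.1201


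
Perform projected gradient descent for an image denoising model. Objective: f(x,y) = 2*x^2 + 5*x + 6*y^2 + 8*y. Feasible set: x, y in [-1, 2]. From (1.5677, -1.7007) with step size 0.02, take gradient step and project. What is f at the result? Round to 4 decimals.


Step 1: Compute gradient at (1.5677, -1.7007).
grad_x = 2*2*1.5677 + 5 = 11.2708
grad_y = 2*6*-1.7007 + 8 = -12.4084
Step 2: Gradient step.
x_raw = 1.5677 - 0.02*11.2708 = 1.3423
y_raw = -1.7007 - 0.02*-12.4084 = -1.4525
Step 3: Project onto [-1, 2].
x_proj = clip(1.3423) = 1.3423
y_proj = clip(-1.4525) = -1.0
Step 4: Evaluate f.
f(1.3423, -1.0) = 8.3149
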